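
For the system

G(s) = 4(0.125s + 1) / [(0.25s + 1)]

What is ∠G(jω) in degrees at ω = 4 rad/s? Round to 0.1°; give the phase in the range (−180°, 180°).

At ω = 4 rad/s:
zero (1 + j4·0.125) = 1 + j0.5 → |·| ≈ 1.118, ∠ ≈ 26.57°
pole (1 + j4·0.25) = 1 + j1 → |·| ≈ 1.4142, ∠ ≈ 45.00°
∠G = (26.57°) − (45.00°) = -18.43°

-18.4°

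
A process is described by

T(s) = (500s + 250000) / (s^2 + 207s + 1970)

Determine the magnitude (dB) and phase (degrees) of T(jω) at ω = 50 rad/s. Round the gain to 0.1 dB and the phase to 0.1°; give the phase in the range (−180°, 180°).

27.7 dB, -87.2°

Substitute s = j50:
Numerator: 500(j50) + 250000 = 250000 + j25000
Denominator: (j50)^2 + 207(j50) + 1970 = -530 + j10350
|N| = √(250000² + 25000²) ≈ 2.5125e+05, ∠N ≈ 5.71°
|D| = √(530² + 10350²) ≈ 10364, ∠D ≈ 92.93°
|T| = 2.5125e+05 / 10364 ≈ 24.243
Gain = 20 log₁₀(24.243) ≈ 27.69 dB
∠T = 5.71° − 92.93° = -87.22°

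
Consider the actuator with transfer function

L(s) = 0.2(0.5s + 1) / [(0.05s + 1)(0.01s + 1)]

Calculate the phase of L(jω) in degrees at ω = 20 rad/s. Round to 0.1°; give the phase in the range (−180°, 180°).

At ω = 20 rad/s:
zero (1 + j20·0.5) = 1 + j10 → |·| ≈ 10.05, ∠ ≈ 84.29°
pole (1 + j20·0.05) = 1 + j1 → |·| ≈ 1.4142, ∠ ≈ 45.00°
pole (1 + j20·0.01) = 1 + j0.2 → |·| ≈ 1.0198, ∠ ≈ 11.31°
∠L = (84.29°) − (45.00° + 11.31°) = 27.98°

28.0°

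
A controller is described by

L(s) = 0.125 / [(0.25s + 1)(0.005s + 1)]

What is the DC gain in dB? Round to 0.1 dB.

L(0) = 0.125 · 1 / 1 = 0.125
20 log₁₀(0.125) ≈ -18.06 dB

-18.1 dB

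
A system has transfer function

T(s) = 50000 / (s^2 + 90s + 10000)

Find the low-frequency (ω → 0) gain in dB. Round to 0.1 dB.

T(0) = 50000 / 10000 = 5
20 log₁₀(5) ≈ 13.98 dB

14.0 dB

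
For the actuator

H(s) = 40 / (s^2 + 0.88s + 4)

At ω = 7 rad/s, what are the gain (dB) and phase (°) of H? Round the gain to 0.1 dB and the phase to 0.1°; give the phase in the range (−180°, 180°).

-1.1 dB, -172.2°

At s = jω = j7:
quadratic: (j7)² + 0.88·j7 + 4 = -45 + j6.16 → |·| ≈ 45.42, ∠ ≈ 172.21°
|H| = 40 / 45.42 ≈ 0.88067
Gain = 20 log₁₀(0.88067) ≈ -1.10 dB
∠H = 0.00° − 172.21° = -172.21°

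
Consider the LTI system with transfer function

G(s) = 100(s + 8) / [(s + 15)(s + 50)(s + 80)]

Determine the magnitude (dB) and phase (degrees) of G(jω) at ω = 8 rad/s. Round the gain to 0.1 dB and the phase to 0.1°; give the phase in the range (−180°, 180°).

-35.7 dB, 2.1°

At s = jω = j8:
zero (s+8): 8 + j8 → |·| = √(8²+8²) = √128 ≈ 11.314, ∠ = arctan(8/8) ≈ 45.00°
pole (s+15): 15 + j8 → |·| = √(15²+8²) = √289 ≈ 17, ∠ = arctan(8/15) ≈ 28.07°
pole (s+50): 50 + j8 → |·| = √(50²+8²) = √2564 ≈ 50.636, ∠ = arctan(8/50) ≈ 9.09°
pole (s+80): 80 + j8 → |·| = √(80²+8²) = √6464 ≈ 80.399, ∠ = arctan(8/80) ≈ 5.71°
|G| = 100 · 11.314 / 69208 ≈ 0.016348
Gain = 20 log₁₀(0.016348) ≈ -35.73 dB
∠G = 45.00° − 42.87° = 2.13°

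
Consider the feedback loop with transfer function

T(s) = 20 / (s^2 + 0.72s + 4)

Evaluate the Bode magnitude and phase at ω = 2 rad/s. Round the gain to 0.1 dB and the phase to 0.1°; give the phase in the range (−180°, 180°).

At s = jω = j2:
quadratic: (j2)² + 0.72·j2 + 4 = 0 + j1.44 → |·| ≈ 1.44, ∠ ≈ 90.00°
|T| = 20 / 1.44 ≈ 13.889
Gain = 20 log₁₀(13.889) ≈ 22.85 dB
∠T = 0.00° − 90.00° = -90.00°

22.9 dB, -90.0°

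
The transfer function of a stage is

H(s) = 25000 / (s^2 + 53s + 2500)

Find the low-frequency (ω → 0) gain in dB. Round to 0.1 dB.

H(0) = 25000 / 2500 = 10
20 log₁₀(10) ≈ 20.00 dB

20.0 dB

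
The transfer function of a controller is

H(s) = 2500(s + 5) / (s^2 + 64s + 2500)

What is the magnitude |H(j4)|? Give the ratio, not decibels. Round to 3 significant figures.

6.41

At s = jω = j4:
zero (s+5): 5 + j4 → |·| = √(5²+4²) = √41 ≈ 6.4031, ∠ = arctan(4/5) ≈ 38.66°
quadratic: (j4)² + 64·j4 + 2500 = 2484 + j256 → |·| ≈ 2497.2, ∠ ≈ 5.88°
|H| = 2500 · 6.4031 / 2497.2 ≈ 6.4103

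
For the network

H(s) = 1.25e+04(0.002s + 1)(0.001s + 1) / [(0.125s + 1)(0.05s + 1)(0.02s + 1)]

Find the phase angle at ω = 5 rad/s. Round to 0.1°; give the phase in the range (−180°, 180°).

-50.9°

At ω = 5 rad/s:
zero (1 + j5·0.002) = 1 + j0.01 → |·| ≈ 1, ∠ ≈ 0.57°
zero (1 + j5·0.001) = 1 + j0.005 → |·| ≈ 1, ∠ ≈ 0.29°
pole (1 + j5·0.125) = 1 + j0.625 → |·| ≈ 1.1792, ∠ ≈ 32.01°
pole (1 + j5·0.05) = 1 + j0.25 → |·| ≈ 1.0308, ∠ ≈ 14.04°
pole (1 + j5·0.02) = 1 + j0.1 → |·| ≈ 1.005, ∠ ≈ 5.71°
∠H = (0.57° + 0.29°) − (32.01° + 14.04° + 5.71°) = -50.90°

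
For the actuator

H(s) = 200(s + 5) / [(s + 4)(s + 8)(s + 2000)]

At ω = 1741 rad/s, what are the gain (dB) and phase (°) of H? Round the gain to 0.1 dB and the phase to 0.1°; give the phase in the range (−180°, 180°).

At s = jω = j1741:
zero (s+5): 5 + j1741 → |·| = √(5²+1741²) = √3031106 ≈ 1741, ∠ = arctan(1741/5) ≈ 89.84°
pole (s+4): 4 + j1741 → |·| = √(4²+1741²) = √3031097 ≈ 1741, ∠ = arctan(1741/4) ≈ 89.87°
pole (s+8): 8 + j1741 → |·| = √(8²+1741²) = √3031145 ≈ 1741, ∠ = arctan(1741/8) ≈ 89.74°
pole (s+2000): 2000 + j1741 → |·| = √(2000²+1741²) = √7031081 ≈ 2651.6, ∠ = arctan(1741/2000) ≈ 41.04°
|H| = 200 · 1741 / 8.0372e+09 ≈ 4.3324e-05
Gain = 20 log₁₀(4.3324e-05) ≈ -87.27 dB
∠H = 89.84° − 220.65° = -130.81°

-87.3 dB, -130.8°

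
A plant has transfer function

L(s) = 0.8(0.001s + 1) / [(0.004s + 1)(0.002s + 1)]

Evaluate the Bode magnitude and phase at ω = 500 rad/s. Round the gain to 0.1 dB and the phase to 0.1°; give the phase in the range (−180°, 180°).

At ω = 500 rad/s:
zero (1 + j500·0.001) = 1 + j0.5 → |·| ≈ 1.118, ∠ ≈ 26.57°
pole (1 + j500·0.004) = 1 + j2 → |·| ≈ 2.2361, ∠ ≈ 63.43°
pole (1 + j500·0.002) = 1 + j1 → |·| ≈ 1.4142, ∠ ≈ 45.00°
|L| = 0.8 · 1.118 / (2.2361 · 1.4142) ≈ 0.28283
Gain = 20 log₁₀(0.28283) ≈ -10.97 dB
∠L = (26.57°) − (63.43° + 45.00°) = -81.86°

-11.0 dB, -81.9°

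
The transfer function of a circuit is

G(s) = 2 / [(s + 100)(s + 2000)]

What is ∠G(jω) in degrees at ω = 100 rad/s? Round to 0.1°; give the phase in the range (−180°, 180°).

At s = jω = j100:
pole (s+100): 100 + j100 → |·| = √(100²+100²) = √20000 ≈ 141.42, ∠ = arctan(100/100) ≈ 45.00°
pole (s+2000): 2000 + j100 → |·| = √(2000²+100²) = √4010000 ≈ 2002.5, ∠ = arctan(100/2000) ≈ 2.86°
∠G = 0.00° − 47.86° = -47.86°

-47.9°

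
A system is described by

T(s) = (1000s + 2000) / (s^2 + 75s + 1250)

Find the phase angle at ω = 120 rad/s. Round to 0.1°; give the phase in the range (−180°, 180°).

Substitute s = j120:
Numerator: 1000(j120) + 2000 = 2000 + j120000
Denominator: (j120)^2 + 75(j120) + 1250 = -13150 + j9000
|N| = √(2000² + 120000²) ≈ 1.2002e+05, ∠N ≈ 89.05°
|D| = √(13150² + 9000²) ≈ 15935, ∠D ≈ 145.61°
∠T = 89.05° − 145.61° = -56.56°

-56.6°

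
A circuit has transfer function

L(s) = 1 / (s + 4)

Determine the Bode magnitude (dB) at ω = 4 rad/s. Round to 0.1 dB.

-15.1 dB

Substitute s = j4:
Numerator: 1 = 1 + j0
Denominator: (j4) + 4 = 4 + j4
|N| = √(1² + 0²) ≈ 1, ∠N ≈ 0.00°
|D| = √(4² + 4²) ≈ 5.6569, ∠D ≈ 45.00°
|L| = 1 / 5.6569 ≈ 0.17678
Gain = 20 log₁₀(0.17678) ≈ -15.05 dB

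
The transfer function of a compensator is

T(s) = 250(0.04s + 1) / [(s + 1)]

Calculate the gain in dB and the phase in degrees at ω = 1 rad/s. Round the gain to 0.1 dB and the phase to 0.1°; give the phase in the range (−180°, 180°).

At ω = 1 rad/s:
zero (1 + j1·0.04) = 1 + j0.04 → |·| ≈ 1.0008, ∠ ≈ 2.29°
pole (1 + j1·1) = 1 + j1 → |·| ≈ 1.4142, ∠ ≈ 45.00°
|T| = 250 · 1.0008 / (1.4142) ≈ 176.92
Gain = 20 log₁₀(176.92) ≈ 44.96 dB
∠T = (2.29°) − (45.00°) = -42.71°

45.0 dB, -42.7°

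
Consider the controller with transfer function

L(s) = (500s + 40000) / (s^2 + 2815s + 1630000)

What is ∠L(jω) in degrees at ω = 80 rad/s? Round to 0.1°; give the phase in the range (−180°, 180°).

Substitute s = j80:
Numerator: 500(j80) + 40000 = 40000 + j40000
Denominator: (j80)^2 + 2815(j80) + 1630000 = 1623600 + j225200
|N| = √(40000² + 40000²) ≈ 56569, ∠N ≈ 45.00°
|D| = √(1623600² + 225200²) ≈ 1.6391e+06, ∠D ≈ 7.90°
∠L = 45.00° − 7.90° = 37.10°

37.1°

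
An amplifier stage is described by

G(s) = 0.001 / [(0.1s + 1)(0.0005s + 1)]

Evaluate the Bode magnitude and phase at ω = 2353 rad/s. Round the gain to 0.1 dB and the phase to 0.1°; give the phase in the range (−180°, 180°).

At ω = 2353 rad/s:
pole (1 + j2353·0.1) = 1 + j235.3 → |·| ≈ 235.3, ∠ ≈ 89.76°
pole (1 + j2353·0.0005) = 1 + j1.1765 → |·| ≈ 1.5441, ∠ ≈ 49.64°
|G| = 0.001 · 1 / (235.3 · 1.5441) ≈ 2.7523e-06
Gain = 20 log₁₀(2.7523e-06) ≈ -111.21 dB
∠G = (0°) − (89.76° + 49.64°) = -139.40°

-111.2 dB, -139.4°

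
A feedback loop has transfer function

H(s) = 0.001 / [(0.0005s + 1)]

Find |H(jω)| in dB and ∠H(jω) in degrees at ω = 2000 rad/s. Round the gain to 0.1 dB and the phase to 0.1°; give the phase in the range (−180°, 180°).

At ω = 2000 rad/s:
pole (1 + j2000·0.0005) = 1 + j1 → |·| ≈ 1.4142, ∠ ≈ 45.00°
|H| = 0.001 · 1 / (1.4142) ≈ 0.00070711
Gain = 20 log₁₀(0.00070711) ≈ -63.01 dB
∠H = (0°) − (45.00°) = -45.00°

-63.0 dB, -45.0°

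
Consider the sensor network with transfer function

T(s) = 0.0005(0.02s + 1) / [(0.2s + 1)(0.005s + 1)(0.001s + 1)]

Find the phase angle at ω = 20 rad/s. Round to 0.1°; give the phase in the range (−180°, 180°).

-61.0°

At ω = 20 rad/s:
zero (1 + j20·0.02) = 1 + j0.4 → |·| ≈ 1.077, ∠ ≈ 21.80°
pole (1 + j20·0.2) = 1 + j4 → |·| ≈ 4.1231, ∠ ≈ 75.96°
pole (1 + j20·0.005) = 1 + j0.1 → |·| ≈ 1.005, ∠ ≈ 5.71°
pole (1 + j20·0.001) = 1 + j0.02 → |·| ≈ 1.0002, ∠ ≈ 1.15°
∠T = (21.80°) − (75.96° + 5.71° + 1.15°) = -61.02°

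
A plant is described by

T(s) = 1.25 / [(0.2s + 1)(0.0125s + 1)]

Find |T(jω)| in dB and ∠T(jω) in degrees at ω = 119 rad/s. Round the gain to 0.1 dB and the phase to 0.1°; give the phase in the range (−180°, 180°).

At ω = 119 rad/s:
pole (1 + j119·0.2) = 1 + j23.8 → |·| ≈ 23.821, ∠ ≈ 87.59°
pole (1 + j119·0.0125) = 1 + j1.4875 → |·| ≈ 1.7924, ∠ ≈ 56.09°
|T| = 1.25 · 1 / (23.821 · 1.7924) ≈ 0.029276
Gain = 20 log₁₀(0.029276) ≈ -30.67 dB
∠T = (0°) − (87.59° + 56.09°) = -143.68°

-30.7 dB, -143.7°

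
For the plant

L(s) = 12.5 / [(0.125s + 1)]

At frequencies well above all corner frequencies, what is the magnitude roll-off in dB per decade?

Each pole contributes −20 dB/decade at high frequency; each zero contributes +20 dB/decade.
Net: 0 zero(s) − 1 pole(s) → -20 dB/decade.

-20 dB/decade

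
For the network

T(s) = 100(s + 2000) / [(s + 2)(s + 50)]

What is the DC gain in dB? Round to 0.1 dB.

66.0 dB

T(0) = 100·2000 / (2·50) = 2000
20 log₁₀(2000) ≈ 66.02 dB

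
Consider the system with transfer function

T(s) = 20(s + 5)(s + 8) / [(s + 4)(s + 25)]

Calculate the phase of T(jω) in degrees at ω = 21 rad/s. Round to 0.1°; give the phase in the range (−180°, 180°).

26.5°

At s = jω = j21:
zero (s+5): 5 + j21 → |·| = √(5²+21²) = √466 ≈ 21.587, ∠ = arctan(21/5) ≈ 76.61°
zero (s+8): 8 + j21 → |·| = √(8²+21²) = √505 ≈ 22.472, ∠ = arctan(21/8) ≈ 69.15°
pole (s+4): 4 + j21 → |·| = √(4²+21²) = √457 ≈ 21.378, ∠ = arctan(21/4) ≈ 79.22°
pole (s+25): 25 + j21 → |·| = √(25²+21²) = √1066 ≈ 32.65, ∠ = arctan(21/25) ≈ 40.03°
∠T = 145.76° − 119.25° = 26.51°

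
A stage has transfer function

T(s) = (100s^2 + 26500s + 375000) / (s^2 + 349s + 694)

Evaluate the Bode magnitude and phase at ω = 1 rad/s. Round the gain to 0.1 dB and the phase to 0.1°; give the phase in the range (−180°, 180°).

Substitute s = j1:
Numerator: 100(j1)^2 + 26500(j1) + 375000 = 374900 + j26500
Denominator: (j1)^2 + 349(j1) + 694 = 693 + j349
|N| = √(374900² + 26500²) ≈ 3.7584e+05, ∠N ≈ 4.04°
|D| = √(693² + 349²) ≈ 775.92, ∠D ≈ 26.73°
|T| = 3.7584e+05 / 775.92 ≈ 484.38
Gain = 20 log₁₀(484.38) ≈ 53.70 dB
∠T = 4.04° − 26.73° = -22.69°

53.7 dB, -22.7°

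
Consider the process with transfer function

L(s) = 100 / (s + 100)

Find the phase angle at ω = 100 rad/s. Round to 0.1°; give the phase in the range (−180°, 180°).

-45.0°

At s = jω = j100:
pole (s+100): 100 + j100 → |·| = √(100²+100²) = √20000 ≈ 141.42, ∠ = arctan(100/100) ≈ 45.00°
∠L = 0.00° − 45.00° = -45.00°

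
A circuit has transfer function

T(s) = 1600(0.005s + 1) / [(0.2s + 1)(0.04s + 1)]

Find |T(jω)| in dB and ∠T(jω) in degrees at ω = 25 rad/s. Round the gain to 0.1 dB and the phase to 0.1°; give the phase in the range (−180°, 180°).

47.0 dB, -116.6°

At ω = 25 rad/s:
zero (1 + j25·0.005) = 1 + j0.125 → |·| ≈ 1.0078, ∠ ≈ 7.13°
pole (1 + j25·0.2) = 1 + j5 → |·| ≈ 5.099, ∠ ≈ 78.69°
pole (1 + j25·0.04) = 1 + j1 → |·| ≈ 1.4142, ∠ ≈ 45.00°
|T| = 1600 · 1.0078 / (5.099 · 1.4142) ≈ 223.61
Gain = 20 log₁₀(223.61) ≈ 46.99 dB
∠T = (7.13°) − (78.69° + 45.00°) = -116.56°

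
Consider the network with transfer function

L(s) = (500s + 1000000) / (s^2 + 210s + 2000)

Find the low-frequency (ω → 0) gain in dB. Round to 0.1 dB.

L(0) = 1000000 / 2000 = 500
20 log₁₀(500) ≈ 53.98 dB

54.0 dB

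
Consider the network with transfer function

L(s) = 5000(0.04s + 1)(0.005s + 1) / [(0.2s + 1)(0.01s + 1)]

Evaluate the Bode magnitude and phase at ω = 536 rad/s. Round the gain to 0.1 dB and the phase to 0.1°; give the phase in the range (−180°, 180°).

54.4 dB, -12.0°

At ω = 536 rad/s:
zero (1 + j536·0.04) = 1 + j21.44 → |·| ≈ 21.463, ∠ ≈ 87.33°
zero (1 + j536·0.005) = 1 + j2.68 → |·| ≈ 2.8605, ∠ ≈ 69.54°
pole (1 + j536·0.2) = 1 + j107.2 → |·| ≈ 107.2, ∠ ≈ 89.47°
pole (1 + j536·0.01) = 1 + j5.36 → |·| ≈ 5.4525, ∠ ≈ 79.43°
|L| = 5000 · 21.463 · 2.8605 / (107.2 · 5.4525) ≈ 525.18
Gain = 20 log₁₀(525.18) ≈ 54.41 dB
∠L = (87.33° + 69.54°) − (89.47° + 79.43°) = -12.03°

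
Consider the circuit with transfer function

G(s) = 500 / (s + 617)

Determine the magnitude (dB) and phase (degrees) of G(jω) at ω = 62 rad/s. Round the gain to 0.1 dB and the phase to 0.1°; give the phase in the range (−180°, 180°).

Substitute s = j62:
Numerator: 500 = 500 + j0
Denominator: (j62) + 617 = 617 + j62
|N| = √(500² + 0²) ≈ 500, ∠N ≈ 0.00°
|D| = √(617² + 62²) ≈ 620.11, ∠D ≈ 5.74°
|G| = 500 / 620.11 ≈ 0.80631
Gain = 20 log₁₀(0.80631) ≈ -1.87 dB
∠G = 0.00° − 5.74° = -5.74°

-1.9 dB, -5.7°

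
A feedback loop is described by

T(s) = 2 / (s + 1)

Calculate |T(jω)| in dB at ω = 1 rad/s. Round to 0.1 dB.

Substitute s = j1:
Numerator: 2 = 2 + j0
Denominator: (j1) + 1 = 1 + j1
|N| = √(2² + 0²) ≈ 2, ∠N ≈ 0.00°
|D| = √(1² + 1²) ≈ 1.4142, ∠D ≈ 45.00°
|T| = 2 / 1.4142 ≈ 1.4142
Gain = 20 log₁₀(1.4142) ≈ 3.01 dB

3.0 dB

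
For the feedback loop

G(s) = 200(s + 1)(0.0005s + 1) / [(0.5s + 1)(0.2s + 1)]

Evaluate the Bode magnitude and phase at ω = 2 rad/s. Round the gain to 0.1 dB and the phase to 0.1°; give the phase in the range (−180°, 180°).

At ω = 2 rad/s:
zero (1 + j2·1) = 1 + j2 → |·| ≈ 2.2361, ∠ ≈ 63.43°
zero (1 + j2·0.0005) = 1 + j0.001 → |·| ≈ 1, ∠ ≈ 0.06°
pole (1 + j2·0.5) = 1 + j1 → |·| ≈ 1.4142, ∠ ≈ 45.00°
pole (1 + j2·0.2) = 1 + j0.4 → |·| ≈ 1.077, ∠ ≈ 21.80°
|G| = 200 · 2.2361 · 1 / (1.4142 · 1.077) ≈ 293.63
Gain = 20 log₁₀(293.63) ≈ 49.36 dB
∠G = (63.43° + 0.06°) − (45.00° + 21.80°) = -3.31°

49.4 dB, -3.3°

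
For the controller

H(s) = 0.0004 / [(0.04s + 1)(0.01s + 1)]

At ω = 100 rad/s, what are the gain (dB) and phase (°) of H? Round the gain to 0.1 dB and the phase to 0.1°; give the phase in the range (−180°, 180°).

-83.3 dB, -121.0°

At ω = 100 rad/s:
pole (1 + j100·0.04) = 1 + j4 → |·| ≈ 4.1231, ∠ ≈ 75.96°
pole (1 + j100·0.01) = 1 + j1 → |·| ≈ 1.4142, ∠ ≈ 45.00°
|H| = 0.0004 · 1 / (4.1231 · 1.4142) ≈ 6.86e-05
Gain = 20 log₁₀(6.86e-05) ≈ -83.27 dB
∠H = (0°) − (75.96° + 45.00°) = -120.96°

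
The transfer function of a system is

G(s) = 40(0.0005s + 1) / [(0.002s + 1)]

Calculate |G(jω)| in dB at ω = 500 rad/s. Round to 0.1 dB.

29.3 dB

At ω = 500 rad/s:
zero (1 + j500·0.0005) = 1 + j0.25 → |·| ≈ 1.0308, ∠ ≈ 14.04°
pole (1 + j500·0.002) = 1 + j1 → |·| ≈ 1.4142, ∠ ≈ 45.00°
|G| = 40 · 1.0308 / (1.4142) ≈ 29.156
Gain = 20 log₁₀(29.156) ≈ 29.29 dB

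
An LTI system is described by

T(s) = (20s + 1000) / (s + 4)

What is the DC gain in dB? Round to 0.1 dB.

T(0) = 1000 / 4 = 250
20 log₁₀(250) ≈ 47.96 dB

48.0 dB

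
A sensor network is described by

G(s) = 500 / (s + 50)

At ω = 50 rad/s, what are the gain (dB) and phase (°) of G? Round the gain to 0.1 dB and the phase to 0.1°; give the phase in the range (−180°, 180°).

At s = jω = j50:
pole (s+50): 50 + j50 → |·| = √(50²+50²) = √5000 ≈ 70.711, ∠ = arctan(50/50) ≈ 45.00°
|G| = 500 / 70.711 ≈ 7.071
Gain = 20 log₁₀(7.071) ≈ 16.99 dB
∠G = 0.00° − 45.00° = -45.00°

17.0 dB, -45.0°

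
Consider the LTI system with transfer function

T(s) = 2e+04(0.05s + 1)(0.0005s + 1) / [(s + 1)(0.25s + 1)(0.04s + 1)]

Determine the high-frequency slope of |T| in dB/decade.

-20 dB/decade

Each pole contributes −20 dB/decade at high frequency; each zero contributes +20 dB/decade.
Net: 2 zero(s) − 3 pole(s) → -20 dB/decade.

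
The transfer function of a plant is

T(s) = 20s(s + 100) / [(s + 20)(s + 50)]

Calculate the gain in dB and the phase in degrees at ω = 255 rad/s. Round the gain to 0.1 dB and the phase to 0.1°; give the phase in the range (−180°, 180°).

26.5 dB, -5.8°

At s = jω = j255:
zero (s+100): 100 + j255 → |·| = √(100²+255²) = √75025 ≈ 273.91, ∠ = arctan(255/100) ≈ 68.59°
zero at origin: s = j255 → |·| = 255, ∠ = 90.00°
pole (s+20): 20 + j255 → |·| = √(20²+255²) = √65425 ≈ 255.78, ∠ = arctan(255/20) ≈ 85.52°
pole (s+50): 50 + j255 → |·| = √(50²+255²) = √67525 ≈ 259.86, ∠ = arctan(255/50) ≈ 78.91°
|T| = 20 · 69847 / 66467 ≈ 21.017
Gain = 20 log₁₀(21.017) ≈ 26.45 dB
∠T = 158.59° − 164.43° = -5.84°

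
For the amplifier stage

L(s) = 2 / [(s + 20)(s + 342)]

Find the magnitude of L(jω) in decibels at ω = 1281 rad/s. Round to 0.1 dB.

-118.6 dB

At s = jω = j1281:
pole (s+20): 20 + j1281 → |·| = √(20²+1281²) = √1641361 ≈ 1281.2, ∠ = arctan(1281/20) ≈ 89.11°
pole (s+342): 342 + j1281 → |·| = √(342²+1281²) = √1757925 ≈ 1325.9, ∠ = arctan(1281/342) ≈ 75.05°
|L| = 2 / 1.6987e+06 ≈ 1.1774e-06
Gain = 20 log₁₀(1.1774e-06) ≈ -118.58 dB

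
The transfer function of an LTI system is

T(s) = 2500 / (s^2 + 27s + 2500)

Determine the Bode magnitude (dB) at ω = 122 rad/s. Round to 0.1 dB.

At s = jω = j122:
quadratic: (j122)² + 27·j122 + 2500 = -12384 + j3294 → |·| ≈ 12815, ∠ ≈ 165.10°
|T| = 2500 / 12815 ≈ 0.19508
Gain = 20 log₁₀(0.19508) ≈ -14.20 dB

-14.2 dB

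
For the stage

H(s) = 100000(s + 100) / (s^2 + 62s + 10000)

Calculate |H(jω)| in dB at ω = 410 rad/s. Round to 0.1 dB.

At s = jω = j410:
zero (s+100): 100 + j410 → |·| = √(100²+410²) = √178100 ≈ 422.02, ∠ = arctan(410/100) ≈ 76.29°
quadratic: (j410)² + 62·j410 + 10000 = -158100 + j25420 → |·| ≈ 1.6013e+05, ∠ ≈ 170.87°
|H| = 100000 · 422.02 / 1.6013e+05 ≈ 263.55
Gain = 20 log₁₀(263.55) ≈ 48.42 dB

48.4 dB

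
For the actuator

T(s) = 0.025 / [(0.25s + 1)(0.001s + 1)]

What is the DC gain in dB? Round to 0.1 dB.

-32.0 dB

T(0) = 0.025 · 1 / 1 = 0.025
20 log₁₀(0.025) ≈ -32.04 dB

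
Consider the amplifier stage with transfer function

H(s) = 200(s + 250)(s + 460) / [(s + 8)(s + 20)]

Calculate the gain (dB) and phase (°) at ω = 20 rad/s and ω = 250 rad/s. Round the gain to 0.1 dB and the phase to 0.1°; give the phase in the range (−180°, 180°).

ω = 20: 91.6 dB, -106.1°; ω = 250: 55.4 dB, -100.1°

At s = jω = j20:
zero (s+250): 250 + j20 → |·| = √(250²+20²) = √62900 ≈ 250.8, ∠ = arctan(20/250) ≈ 4.57°
zero (s+460): 460 + j20 → |·| = √(460²+20²) = √212000 ≈ 460.43, ∠ = arctan(20/460) ≈ 2.49°
pole (s+8): 8 + j20 → |·| = √(8²+20²) = √464 ≈ 21.541, ∠ = arctan(20/8) ≈ 68.20°
pole (s+20): 20 + j20 → |·| = √(20²+20²) = √800 ≈ 28.284, ∠ = arctan(20/20) ≈ 45.00°
|H| = 200 · 1.1548e+05 / 609.27 ≈ 37908
Gain = 20 log₁₀(37908) ≈ 91.57 dB
∠H = 7.06° − 113.20° = -106.14°

At s = jω = j250:
zero (s+250): 250 + j250 → |·| = √(250²+250²) = √125000 ≈ 353.55, ∠ = arctan(250/250) ≈ 45.00°
zero (s+460): 460 + j250 → |·| = √(460²+250²) = √274100 ≈ 523.55, ∠ = arctan(250/460) ≈ 28.52°
pole (s+8): 8 + j250 → |·| = √(8²+250²) = √62564 ≈ 250.13, ∠ = arctan(250/8) ≈ 88.17°
pole (s+20): 20 + j250 → |·| = √(20²+250²) = √62900 ≈ 250.8, ∠ = arctan(250/20) ≈ 85.43°
|H| = 200 · 1.851e+05 / 62733 ≈ 590.12
Gain = 20 log₁₀(590.12) ≈ 55.42 dB
∠H = 73.52° − 173.60° = -100.08°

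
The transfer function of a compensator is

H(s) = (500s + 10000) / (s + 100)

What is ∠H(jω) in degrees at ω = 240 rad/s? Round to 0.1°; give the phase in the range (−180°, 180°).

17.9°

Substitute s = j240:
Numerator: 500(j240) + 10000 = 10000 + j120000
Denominator: (j240) + 100 = 100 + j240
|N| = √(10000² + 120000²) ≈ 1.2042e+05, ∠N ≈ 85.24°
|D| = √(100² + 240²) ≈ 260, ∠D ≈ 67.38°
∠H = 85.24° − 67.38° = 17.86°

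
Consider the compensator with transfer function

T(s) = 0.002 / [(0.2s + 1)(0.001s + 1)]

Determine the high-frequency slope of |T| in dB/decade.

-40 dB/decade

Each pole contributes −20 dB/decade at high frequency; each zero contributes +20 dB/decade.
Net: 0 zero(s) − 2 pole(s) → -40 dB/decade.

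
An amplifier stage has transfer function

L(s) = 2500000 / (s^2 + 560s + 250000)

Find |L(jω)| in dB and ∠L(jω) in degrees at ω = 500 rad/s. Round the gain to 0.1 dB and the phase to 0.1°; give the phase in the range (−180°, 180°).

At s = jω = j500:
quadratic: (j500)² + 560·j500 + 250000 = 0 + j280000 → |·| ≈ 2.8e+05, ∠ ≈ 90.00°
|L| = 2500000 / 2.8e+05 ≈ 8.9286
Gain = 20 log₁₀(8.9286) ≈ 19.02 dB
∠L = 0.00° − 90.00° = -90.00°

19.0 dB, -90.0°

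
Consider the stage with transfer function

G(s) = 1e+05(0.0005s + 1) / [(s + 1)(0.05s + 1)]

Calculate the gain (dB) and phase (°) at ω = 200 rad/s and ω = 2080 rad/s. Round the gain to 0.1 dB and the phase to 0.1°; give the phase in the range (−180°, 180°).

ω = 200: 34.0 dB, -168.3°; ω = 2080: -3.5 dB, -133.3°

At ω = 200 rad/s:
zero (1 + j200·0.0005) = 1 + j0.1 → |·| ≈ 1.005, ∠ ≈ 5.71°
pole (1 + j200·1) = 1 + j200 → |·| ≈ 200, ∠ ≈ 89.71°
pole (1 + j200·0.05) = 1 + j10 → |·| ≈ 10.05, ∠ ≈ 84.29°
|G| = 1e+05 · 1.005 / (200 · 10.05) ≈ 50
Gain = 20 log₁₀(50) ≈ 33.98 dB
∠G = (5.71°) − (89.71° + 84.29°) = -168.29°

At ω = 2080 rad/s:
zero (1 + j2080·0.0005) = 1 + j1.04 → |·| ≈ 1.4428, ∠ ≈ 46.12°
pole (1 + j2080·1) = 1 + j2080 → |·| ≈ 2080, ∠ ≈ 89.97°
pole (1 + j2080·0.05) = 1 + j104 → |·| ≈ 104, ∠ ≈ 89.45°
|G| = 1e+05 · 1.4428 / (2080 · 104) ≈ 0.66697
Gain = 20 log₁₀(0.66697) ≈ -3.52 dB
∠G = (46.12°) − (89.97° + 89.45°) = -133.30°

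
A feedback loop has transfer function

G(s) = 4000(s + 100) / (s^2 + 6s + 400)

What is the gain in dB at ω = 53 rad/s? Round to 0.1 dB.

At s = jω = j53:
zero (s+100): 100 + j53 → |·| = √(100²+53²) = √12809 ≈ 113.18, ∠ = arctan(53/100) ≈ 27.92°
quadratic: (j53)² + 6·j53 + 400 = -2409 + j318 → |·| ≈ 2429.9, ∠ ≈ 172.48°
|G| = 4000 · 113.18 / 2429.9 ≈ 186.31
Gain = 20 log₁₀(186.31) ≈ 45.40 dB

45.4 dB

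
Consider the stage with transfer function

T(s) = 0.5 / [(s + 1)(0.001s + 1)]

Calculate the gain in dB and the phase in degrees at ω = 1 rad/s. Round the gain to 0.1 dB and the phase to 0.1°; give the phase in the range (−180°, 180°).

At ω = 1 rad/s:
pole (1 + j1·1) = 1 + j1 → |·| ≈ 1.4142, ∠ ≈ 45.00°
pole (1 + j1·0.001) = 1 + j0.001 → |·| ≈ 1, ∠ ≈ 0.06°
|T| = 0.5 · 1 / (1.4142 · 1) ≈ 0.35356
Gain = 20 log₁₀(0.35356) ≈ -9.03 dB
∠T = (0°) − (45.00° + 0.06°) = -45.06°

-9.0 dB, -45.1°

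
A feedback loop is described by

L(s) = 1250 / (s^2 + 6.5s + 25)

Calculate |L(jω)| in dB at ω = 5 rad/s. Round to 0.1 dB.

31.7 dB

At s = jω = j5:
quadratic: (j5)² + 6.5·j5 + 25 = 0 + j32.5 → |·| ≈ 32.5, ∠ ≈ 90.00°
|L| = 1250 / 32.5 ≈ 38.462
Gain = 20 log₁₀(38.462) ≈ 31.70 dB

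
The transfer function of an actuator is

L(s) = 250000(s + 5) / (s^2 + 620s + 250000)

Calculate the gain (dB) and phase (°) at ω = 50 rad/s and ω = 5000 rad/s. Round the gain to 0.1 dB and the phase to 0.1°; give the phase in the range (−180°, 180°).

ω = 50: 34.0 dB, 77.2°; ω = 5000: 34.0 dB, -82.9°

At s = jω = j50:
zero (s+5): 5 + j50 → |·| = √(5²+50²) = √2525 ≈ 50.249, ∠ = arctan(50/5) ≈ 84.29°
quadratic: (j50)² + 620·j50 + 250000 = 247500 + j31000 → |·| ≈ 2.4943e+05, ∠ ≈ 7.14°
|L| = 250000 · 50.249 / 2.4943e+05 ≈ 50.364
Gain = 20 log₁₀(50.364) ≈ 34.04 dB
∠L = 84.29° − 7.14° = 77.15°

At s = jω = j5000:
zero (s+5): 5 + j5000 → |·| = √(5²+5000²) = √25000025 ≈ 5000, ∠ = arctan(5000/5) ≈ 89.94°
quadratic: (j5000)² + 620·j5000 + 250000 = -24750000 + j3100000 → |·| ≈ 2.4943e+07, ∠ ≈ 172.86°
|L| = 250000 · 5000 / 2.4943e+07 ≈ 50.114
Gain = 20 log₁₀(50.114) ≈ 34.00 dB
∠L = 89.94° − 172.86° = -82.92°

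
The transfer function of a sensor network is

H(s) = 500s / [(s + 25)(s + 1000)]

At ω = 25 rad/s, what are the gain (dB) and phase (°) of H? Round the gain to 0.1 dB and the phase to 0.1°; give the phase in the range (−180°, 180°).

-9.0 dB, 43.6°

At s = jω = j25:
zero at origin: s = j25 → |·| = 25, ∠ = 90.00°
pole (s+25): 25 + j25 → |·| = √(25²+25²) = √1250 ≈ 35.355, ∠ = arctan(25/25) ≈ 45.00°
pole (s+1000): 1000 + j25 → |·| = √(1000²+25²) = √1000625 ≈ 1000.3, ∠ = arctan(25/1000) ≈ 1.43°
|H| = 500 · 25 / 35366 ≈ 0.35345
Gain = 20 log₁₀(0.35345) ≈ -9.03 dB
∠H = 90.00° − 46.43° = 43.57°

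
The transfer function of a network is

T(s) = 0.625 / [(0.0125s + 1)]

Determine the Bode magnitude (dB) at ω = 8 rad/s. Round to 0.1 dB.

-4.1 dB

At ω = 8 rad/s:
pole (1 + j8·0.0125) = 1 + j0.1 → |·| ≈ 1.005, ∠ ≈ 5.71°
|T| = 0.625 · 1 / (1.005) ≈ 0.62189
Gain = 20 log₁₀(0.62189) ≈ -4.13 dB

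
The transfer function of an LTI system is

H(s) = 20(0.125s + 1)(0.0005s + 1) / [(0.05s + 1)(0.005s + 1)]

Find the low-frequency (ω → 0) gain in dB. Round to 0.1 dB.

26.0 dB

H(0) = 20 · 1 / 1 = 20
20 log₁₀(20) ≈ 26.02 dB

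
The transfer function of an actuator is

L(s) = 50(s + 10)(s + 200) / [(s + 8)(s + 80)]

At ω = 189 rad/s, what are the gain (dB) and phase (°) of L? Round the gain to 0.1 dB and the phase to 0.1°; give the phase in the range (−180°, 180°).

At s = jω = j189:
zero (s+10): 10 + j189 → |·| = √(10²+189²) = √35821 ≈ 189.26, ∠ = arctan(189/10) ≈ 86.97°
zero (s+200): 200 + j189 → |·| = √(200²+189²) = √75721 ≈ 275.17, ∠ = arctan(189/200) ≈ 43.38°
pole (s+8): 8 + j189 → |·| = √(8²+189²) = √35785 ≈ 189.17, ∠ = arctan(189/8) ≈ 87.58°
pole (s+80): 80 + j189 → |·| = √(80²+189²) = √42121 ≈ 205.23, ∠ = arctan(189/80) ≈ 67.06°
|L| = 50 · 52079 / 38823 ≈ 67.072
Gain = 20 log₁₀(67.072) ≈ 36.53 dB
∠L = 130.35° − 154.64° = -24.29°

36.5 dB, -24.3°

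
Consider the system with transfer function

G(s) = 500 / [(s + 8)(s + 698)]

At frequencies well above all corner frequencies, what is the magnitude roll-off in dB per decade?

-40 dB/decade

Each pole contributes −20 dB/decade at high frequency; each zero contributes +20 dB/decade.
Net: 0 zero(s) − 2 pole(s) → -40 dB/decade.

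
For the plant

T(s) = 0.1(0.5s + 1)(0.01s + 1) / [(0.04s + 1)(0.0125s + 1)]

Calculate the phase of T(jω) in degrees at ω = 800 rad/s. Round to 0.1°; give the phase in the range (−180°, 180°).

At ω = 800 rad/s:
zero (1 + j800·0.5) = 1 + j400 → |·| ≈ 400, ∠ ≈ 89.86°
zero (1 + j800·0.01) = 1 + j8 → |·| ≈ 8.0623, ∠ ≈ 82.87°
pole (1 + j800·0.04) = 1 + j32 → |·| ≈ 32.016, ∠ ≈ 88.21°
pole (1 + j800·0.0125) = 1 + j10 → |·| ≈ 10.05, ∠ ≈ 84.29°
∠T = (89.86° + 82.87°) − (88.21° + 84.29°) = 0.23°

0.2°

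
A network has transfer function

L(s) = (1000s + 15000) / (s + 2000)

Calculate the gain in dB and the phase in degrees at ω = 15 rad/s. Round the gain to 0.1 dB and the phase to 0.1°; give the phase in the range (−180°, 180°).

20.5 dB, 44.6°

Substitute s = j15:
Numerator: 1000(j15) + 15000 = 15000 + j15000
Denominator: (j15) + 2000 = 2000 + j15
|N| = √(15000² + 15000²) ≈ 21213, ∠N ≈ 45.00°
|D| = √(2000² + 15²) ≈ 2000.1, ∠D ≈ 0.43°
|L| = 21213 / 2000.1 ≈ 10.606
Gain = 20 log₁₀(10.606) ≈ 20.51 dB
∠L = 45.00° − 0.43° = 44.57°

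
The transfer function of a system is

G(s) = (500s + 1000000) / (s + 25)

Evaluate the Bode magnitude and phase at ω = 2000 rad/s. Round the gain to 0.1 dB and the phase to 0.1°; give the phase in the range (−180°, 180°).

Substitute s = j2000:
Numerator: 500(j2000) + 1000000 = 1000000 + j1000000
Denominator: (j2000) + 25 = 25 + j2000
|N| = √(1000000² + 1000000²) ≈ 1.4142e+06, ∠N ≈ 45.00°
|D| = √(25² + 2000²) ≈ 2000.2, ∠D ≈ 89.28°
|G| = 1.4142e+06 / 2000.2 ≈ 707.03
Gain = 20 log₁₀(707.03) ≈ 56.99 dB
∠G = 45.00° − 89.28° = -44.28°

57.0 dB, -44.3°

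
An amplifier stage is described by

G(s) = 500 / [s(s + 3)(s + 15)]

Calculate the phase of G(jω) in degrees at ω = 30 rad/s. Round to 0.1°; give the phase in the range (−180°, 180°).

At s = jω = j30:
pole (s+3): 3 + j30 → |·| = √(3²+30²) = √909 ≈ 30.15, ∠ = arctan(30/3) ≈ 84.29°
pole (s+15): 15 + j30 → |·| = √(15²+30²) = √1125 ≈ 33.541, ∠ = arctan(30/15) ≈ 63.43°
pole at origin: |s| = 30, ∠ = 90.00° (in denominator)
∠G = 0.00° − 237.72° = -237.72° ≡ 122.28° (principal value)

122.3°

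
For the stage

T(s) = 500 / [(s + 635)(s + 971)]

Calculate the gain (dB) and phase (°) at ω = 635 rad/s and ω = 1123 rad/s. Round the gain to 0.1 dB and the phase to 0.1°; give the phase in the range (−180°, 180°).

At s = jω = j635:
pole (s+635): 635 + j635 → |·| = √(635²+635²) = √806450 ≈ 898.03, ∠ = arctan(635/635) ≈ 45.00°
pole (s+971): 971 + j635 → |·| = √(971²+635²) = √1346066 ≈ 1160.2, ∠ = arctan(635/971) ≈ 33.18°
|T| = 500 / 1.0419e+06 ≈ 0.00047989
Gain = 20 log₁₀(0.00047989) ≈ -66.38 dB
∠T = 0.00° − 78.18° = -78.18°

At s = jω = j1123:
pole (s+635): 635 + j1123 → |·| = √(635²+1123²) = √1664354 ≈ 1290.1, ∠ = arctan(1123/635) ≈ 60.51°
pole (s+971): 971 + j1123 → |·| = √(971²+1123²) = √2203970 ≈ 1484.6, ∠ = arctan(1123/971) ≈ 49.15°
|T| = 500 / 1.9153e+06 ≈ 0.00026106
Gain = 20 log₁₀(0.00026106) ≈ -71.67 dB
∠T = 0.00° − 109.66° = -109.66°

ω = 635: -66.4 dB, -78.2°; ω = 1123: -71.7 dB, -109.7°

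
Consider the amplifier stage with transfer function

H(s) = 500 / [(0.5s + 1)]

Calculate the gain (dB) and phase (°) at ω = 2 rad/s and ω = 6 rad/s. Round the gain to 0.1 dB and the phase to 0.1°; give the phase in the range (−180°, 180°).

At ω = 2 rad/s:
pole (1 + j2·0.5) = 1 + j1 → |·| ≈ 1.4142, ∠ ≈ 45.00°
|H| = 500 · 1 / (1.4142) ≈ 353.56
Gain = 20 log₁₀(353.56) ≈ 50.97 dB
∠H = (0°) − (45.00°) = -45.00°

At ω = 6 rad/s:
pole (1 + j6·0.5) = 1 + j3 → |·| ≈ 3.1623, ∠ ≈ 71.57°
|H| = 500 · 1 / (3.1623) ≈ 158.11
Gain = 20 log₁₀(158.11) ≈ 43.98 dB
∠H = (0°) − (71.57°) = -71.57°

ω = 2: 51.0 dB, -45.0°; ω = 6: 44.0 dB, -71.6°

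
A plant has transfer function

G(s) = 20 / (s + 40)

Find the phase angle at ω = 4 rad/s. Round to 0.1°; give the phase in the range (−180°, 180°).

At s = jω = j4:
pole (s+40): 40 + j4 → |·| = √(40²+4²) = √1616 ≈ 40.2, ∠ = arctan(4/40) ≈ 5.71°
∠G = 0.00° − 5.71° = -5.71°

-5.7°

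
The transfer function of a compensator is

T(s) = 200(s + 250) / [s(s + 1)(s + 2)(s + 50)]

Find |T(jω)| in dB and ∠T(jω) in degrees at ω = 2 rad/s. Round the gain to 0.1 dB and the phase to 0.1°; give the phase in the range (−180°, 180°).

38.0 dB, 159.7°

At s = jω = j2:
zero (s+250): 250 + j2 → |·| = √(250²+2²) = √62504 ≈ 250.01, ∠ = arctan(2/250) ≈ 0.46°
pole (s+1): 1 + j2 → |·| = √(1²+2²) = √5 ≈ 2.2361, ∠ = arctan(2/1) ≈ 63.43°
pole (s+2): 2 + j2 → |·| = √(2²+2²) = √8 ≈ 2.8284, ∠ = arctan(2/2) ≈ 45.00°
pole (s+50): 50 + j2 → |·| = √(50²+2²) = √2504 ≈ 50.04, ∠ = arctan(2/50) ≈ 2.29°
pole at origin: |s| = 2, ∠ = 90.00° (in denominator)
|T| = 200 · 250.01 / 632.96 ≈ 78.997
Gain = 20 log₁₀(78.997) ≈ 37.95 dB
∠T = 0.46° − 200.72° = -200.26° ≡ 159.74° (principal value)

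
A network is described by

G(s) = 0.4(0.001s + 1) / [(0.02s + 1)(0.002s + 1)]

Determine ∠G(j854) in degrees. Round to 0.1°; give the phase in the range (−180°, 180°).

-105.8°

At ω = 854 rad/s:
zero (1 + j854·0.001) = 1 + j0.854 → |·| ≈ 1.315, ∠ ≈ 40.50°
pole (1 + j854·0.02) = 1 + j17.08 → |·| ≈ 17.109, ∠ ≈ 86.65°
pole (1 + j854·0.002) = 1 + j1.708 → |·| ≈ 1.9792, ∠ ≈ 59.65°
∠G = (40.50°) − (86.65° + 59.65°) = -105.80°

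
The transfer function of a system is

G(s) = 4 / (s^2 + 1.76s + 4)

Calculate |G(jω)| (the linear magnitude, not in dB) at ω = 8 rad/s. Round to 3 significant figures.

0.0649

At s = jω = j8:
quadratic: (j8)² + 1.76·j8 + 4 = -60 + j14.08 → |·| ≈ 61.63, ∠ ≈ 166.79°
|G| = 4 / 61.63 ≈ 0.064903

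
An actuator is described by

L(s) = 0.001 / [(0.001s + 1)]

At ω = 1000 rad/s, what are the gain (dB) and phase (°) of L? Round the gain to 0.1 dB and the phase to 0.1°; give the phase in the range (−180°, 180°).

At ω = 1000 rad/s:
pole (1 + j1000·0.001) = 1 + j1 → |·| ≈ 1.4142, ∠ ≈ 45.00°
|L| = 0.001 · 1 / (1.4142) ≈ 0.00070711
Gain = 20 log₁₀(0.00070711) ≈ -63.01 dB
∠L = (0°) − (45.00°) = -45.00°

-63.0 dB, -45.0°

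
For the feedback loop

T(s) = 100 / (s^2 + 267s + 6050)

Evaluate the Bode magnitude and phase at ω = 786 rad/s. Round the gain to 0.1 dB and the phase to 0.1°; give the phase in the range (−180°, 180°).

Substitute s = j786:
Numerator: 100 = 100 + j0
Denominator: (j786)^2 + 267(j786) + 6050 = -611746 + j209862
|N| = √(100² + 0²) ≈ 100, ∠N ≈ 0.00°
|D| = √(611746² + 209862²) ≈ 6.4674e+05, ∠D ≈ 161.07°
|T| = 100 / 6.4674e+05 ≈ 0.00015462
Gain = 20 log₁₀(0.00015462) ≈ -76.21 dB
∠T = 0.00° − 161.07° = -161.07°

-76.2 dB, -161.1°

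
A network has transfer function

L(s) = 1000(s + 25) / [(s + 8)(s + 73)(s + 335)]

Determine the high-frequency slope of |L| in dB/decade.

Each pole contributes −20 dB/decade at high frequency; each zero contributes +20 dB/decade.
Net: 1 zero(s) − 3 pole(s) → -40 dB/decade.

-40 dB/decade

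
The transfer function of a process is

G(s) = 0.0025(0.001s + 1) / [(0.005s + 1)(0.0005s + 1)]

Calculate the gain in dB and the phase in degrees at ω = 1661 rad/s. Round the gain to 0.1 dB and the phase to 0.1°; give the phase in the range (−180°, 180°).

At ω = 1661 rad/s:
zero (1 + j1661·0.001) = 1 + j1.661 → |·| ≈ 1.9388, ∠ ≈ 58.95°
pole (1 + j1661·0.005) = 1 + j8.305 → |·| ≈ 8.365, ∠ ≈ 83.13°
pole (1 + j1661·0.0005) = 1 + j0.8305 → |·| ≈ 1.2999, ∠ ≈ 39.71°
|G| = 0.0025 · 1.9388 / (8.365 · 1.2999) ≈ 0.00044576
Gain = 20 log₁₀(0.00044576) ≈ -67.02 dB
∠G = (58.95°) − (83.13° + 39.71°) = -63.89°

-67.0 dB, -63.9°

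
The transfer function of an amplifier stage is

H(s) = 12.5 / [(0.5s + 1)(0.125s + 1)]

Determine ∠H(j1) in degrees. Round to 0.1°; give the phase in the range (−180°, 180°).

-33.7°

At ω = 1 rad/s:
pole (1 + j1·0.5) = 1 + j0.5 → |·| ≈ 1.118, ∠ ≈ 26.57°
pole (1 + j1·0.125) = 1 + j0.125 → |·| ≈ 1.0078, ∠ ≈ 7.13°
∠H = (0°) − (26.57° + 7.13°) = -33.70°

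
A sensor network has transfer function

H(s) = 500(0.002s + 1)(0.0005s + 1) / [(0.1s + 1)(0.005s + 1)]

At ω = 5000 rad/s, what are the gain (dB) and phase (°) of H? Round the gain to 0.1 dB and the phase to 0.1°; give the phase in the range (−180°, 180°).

At ω = 5000 rad/s:
zero (1 + j5000·0.002) = 1 + j10 → |·| ≈ 10.05, ∠ ≈ 84.29°
zero (1 + j5000·0.0005) = 1 + j2.5 → |·| ≈ 2.6926, ∠ ≈ 68.20°
pole (1 + j5000·0.1) = 1 + j500 → |·| ≈ 500, ∠ ≈ 89.89°
pole (1 + j5000·0.005) = 1 + j25 → |·| ≈ 25.02, ∠ ≈ 87.71°
|H| = 500 · 10.05 · 2.6926 / (500 · 25.02) ≈ 1.0816
Gain = 20 log₁₀(1.0816) ≈ 0.68 dB
∠H = (84.29° + 68.20°) − (89.89° + 87.71°) = -25.11°

0.7 dB, -25.1°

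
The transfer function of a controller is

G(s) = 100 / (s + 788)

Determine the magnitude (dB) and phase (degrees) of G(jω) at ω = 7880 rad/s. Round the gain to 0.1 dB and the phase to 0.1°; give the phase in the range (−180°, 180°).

-38.0 dB, -84.3°

At s = jω = j7880:
pole (s+788): 788 + j7880 → |·| = √(788²+7880²) = √62715344 ≈ 7919.3, ∠ = arctan(7880/788) ≈ 84.29°
|G| = 100 / 7919.3 ≈ 0.012627
Gain = 20 log₁₀(0.012627) ≈ -37.97 dB
∠G = 0.00° − 84.29° = -84.29°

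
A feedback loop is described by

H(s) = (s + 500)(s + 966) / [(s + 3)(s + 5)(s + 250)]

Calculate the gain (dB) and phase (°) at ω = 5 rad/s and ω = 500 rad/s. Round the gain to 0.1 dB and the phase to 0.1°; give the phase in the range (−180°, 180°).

ω = 5: 33.4 dB, -104.3°; ω = 500: -45.2 dB, -170.2°

At s = jω = j5:
zero (s+500): 500 + j5 → |·| = √(500²+5²) = √250025 ≈ 500.02, ∠ = arctan(5/500) ≈ 0.57°
zero (s+966): 966 + j5 → |·| = √(966²+5²) = √933181 ≈ 966.01, ∠ = arctan(5/966) ≈ 0.30°
pole (s+3): 3 + j5 → |·| = √(3²+5²) = √34 ≈ 5.831, ∠ = arctan(5/3) ≈ 59.04°
pole (s+5): 5 + j5 → |·| = √(5²+5²) = √50 ≈ 7.0711, ∠ = arctan(5/5) ≈ 45.00°
pole (s+250): 250 + j5 → |·| = √(250²+5²) = √62525 ≈ 250.05, ∠ = arctan(5/250) ≈ 1.15°
|H| = 1 · 4.8302e+05 / 10310 ≈ 46.85
Gain = 20 log₁₀(46.85) ≈ 33.41 dB
∠H = 0.87° − 105.19° = -104.32°

At s = jω = j500:
zero (s+500): 500 + j500 → |·| = √(500²+500²) = √500000 ≈ 707.11, ∠ = arctan(500/500) ≈ 45.00°
zero (s+966): 966 + j500 → |·| = √(966²+500²) = √1183156 ≈ 1087.7, ∠ = arctan(500/966) ≈ 27.37°
pole (s+3): 3 + j500 → |·| = √(3²+500²) = √250009 ≈ 500.01, ∠ = arctan(500/3) ≈ 89.66°
pole (s+5): 5 + j500 → |·| = √(5²+500²) = √250025 ≈ 500.02, ∠ = arctan(500/5) ≈ 89.43°
pole (s+250): 250 + j500 → |·| = √(250²+500²) = √312500 ≈ 559.02, ∠ = arctan(500/250) ≈ 63.43°
|H| = 1 · 7.6912e+05 / 1.3976e+08 ≈ 0.0055031
Gain = 20 log₁₀(0.0055031) ≈ -45.19 dB
∠H = 72.37° − 242.52° = -170.15°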